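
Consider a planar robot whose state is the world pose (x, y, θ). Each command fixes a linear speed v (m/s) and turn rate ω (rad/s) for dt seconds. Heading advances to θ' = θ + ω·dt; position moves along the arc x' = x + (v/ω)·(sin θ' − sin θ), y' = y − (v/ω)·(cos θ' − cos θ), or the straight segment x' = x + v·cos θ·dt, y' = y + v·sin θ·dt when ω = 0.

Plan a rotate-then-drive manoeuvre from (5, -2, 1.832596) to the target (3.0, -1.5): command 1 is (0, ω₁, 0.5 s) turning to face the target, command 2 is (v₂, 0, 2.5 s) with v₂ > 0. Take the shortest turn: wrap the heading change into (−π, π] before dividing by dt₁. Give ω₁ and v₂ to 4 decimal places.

heading to target = atan2(-1.5−-2, 3−5) = 2.8966
Δθ = wrap(2.8966 − 1.8326) = 1.0640; ω₁ = Δθ/dt₁ = 2.1280
distance = √((3−5)² + (-1.5−-2)²) = 2.0616; v₂ = distance/dt₂ = 0.8246

ω₁ = 2.1280, v₂ = 0.8246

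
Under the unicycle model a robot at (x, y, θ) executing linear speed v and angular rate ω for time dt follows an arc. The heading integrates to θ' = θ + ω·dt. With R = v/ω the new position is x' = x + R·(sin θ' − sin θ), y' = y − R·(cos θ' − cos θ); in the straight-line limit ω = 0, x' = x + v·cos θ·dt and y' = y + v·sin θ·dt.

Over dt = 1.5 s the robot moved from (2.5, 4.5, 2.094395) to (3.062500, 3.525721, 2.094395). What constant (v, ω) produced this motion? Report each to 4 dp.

Δθ = 2.094395 − 2.094395 = 0.000000
ω = Δθ/dt = 0.000000/1.5 = 0.0000
ω = 0 → v = (Δx·cos θ + Δy·sin θ)/dt = -0.7500

v = -0.7500, ω = 0.0000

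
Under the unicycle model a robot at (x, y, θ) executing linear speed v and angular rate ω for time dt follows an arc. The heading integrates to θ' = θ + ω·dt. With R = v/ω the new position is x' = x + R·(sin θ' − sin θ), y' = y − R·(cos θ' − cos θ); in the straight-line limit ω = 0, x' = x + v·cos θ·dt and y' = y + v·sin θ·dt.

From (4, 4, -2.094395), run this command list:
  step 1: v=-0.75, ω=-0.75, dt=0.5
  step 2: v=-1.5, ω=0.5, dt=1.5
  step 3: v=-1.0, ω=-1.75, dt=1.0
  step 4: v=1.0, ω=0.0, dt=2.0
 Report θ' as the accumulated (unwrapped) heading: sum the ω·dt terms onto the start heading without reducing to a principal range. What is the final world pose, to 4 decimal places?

(4.1977, 7.2860, -3.4694)

step 1: θ'=-2.4694 (R=1.0000) → pose (4.2433, 4.2825, -2.4694)
step 2: θ'=-1.7194 (R=-3.0000) → pose (5.3421, 6.1857, -1.7194)
step 3: θ'=-3.4694 (R=0.5714) → pose (6.0912, 6.6421, -3.4694)
step 4: θ'=-3.4694 (straight) → pose (4.1977, 7.2860, -3.4694)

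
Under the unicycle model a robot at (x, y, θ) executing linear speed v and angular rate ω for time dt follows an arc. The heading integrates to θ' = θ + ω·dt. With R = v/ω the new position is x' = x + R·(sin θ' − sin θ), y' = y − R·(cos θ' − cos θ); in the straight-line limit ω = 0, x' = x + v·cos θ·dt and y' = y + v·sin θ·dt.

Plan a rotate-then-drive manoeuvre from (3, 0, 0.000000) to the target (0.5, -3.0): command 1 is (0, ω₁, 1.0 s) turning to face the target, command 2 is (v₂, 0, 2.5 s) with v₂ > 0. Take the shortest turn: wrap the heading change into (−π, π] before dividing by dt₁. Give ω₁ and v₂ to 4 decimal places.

heading to target = atan2(-3−0, 0.5−3) = -2.2655
Δθ = wrap(-2.2655 − 0.0000) = -2.2655; ω₁ = Δθ/dt₁ = -2.2655
distance = √((0.5−3)² + (-3−0)²) = 3.9051; v₂ = distance/dt₂ = 1.5620

ω₁ = -2.2655, v₂ = 1.5620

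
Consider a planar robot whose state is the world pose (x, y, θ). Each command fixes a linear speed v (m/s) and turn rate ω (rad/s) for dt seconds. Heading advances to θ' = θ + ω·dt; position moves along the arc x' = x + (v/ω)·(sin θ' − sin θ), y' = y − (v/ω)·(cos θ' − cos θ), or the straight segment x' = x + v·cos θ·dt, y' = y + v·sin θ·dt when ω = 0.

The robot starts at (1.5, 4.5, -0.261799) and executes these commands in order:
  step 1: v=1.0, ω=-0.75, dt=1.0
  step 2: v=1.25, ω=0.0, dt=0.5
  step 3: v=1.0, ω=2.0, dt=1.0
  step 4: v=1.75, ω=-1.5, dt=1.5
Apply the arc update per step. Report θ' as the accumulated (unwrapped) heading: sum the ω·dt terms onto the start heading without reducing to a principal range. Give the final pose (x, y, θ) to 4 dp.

step 1: θ'=-1.0118 (R=-1.3333) → pose (2.2853, 3.9192, -1.0118)
step 2: θ'=-1.0118 (straight) → pose (2.6168, 3.3893, -1.0118)
step 3: θ'=0.9882 (R=0.5000) → pose (3.4582, 3.3794, 0.9882)
step 4: θ'=-1.2618 (R=-1.1667) → pose (5.5438, 3.0923, -1.2618)

(5.5438, 3.0923, -1.2618)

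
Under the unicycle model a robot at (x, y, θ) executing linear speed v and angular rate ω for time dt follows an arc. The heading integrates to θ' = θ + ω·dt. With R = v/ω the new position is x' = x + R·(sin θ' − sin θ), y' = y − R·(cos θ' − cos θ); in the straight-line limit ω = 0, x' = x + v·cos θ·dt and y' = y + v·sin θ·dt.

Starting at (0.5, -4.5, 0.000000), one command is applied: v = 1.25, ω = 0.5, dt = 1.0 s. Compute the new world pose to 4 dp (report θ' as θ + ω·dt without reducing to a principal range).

(1.6986, -4.1940, 0.5000)

θ' = 0.0000 + 0.5·1.0 = 0.5000
R = v/ω = 1.25/0.5 = 2.5000
x' = 0.5 + 2.5000·(sin 0.5000 − sin 0.0000) = 1.6986
y' = -4.5 − 2.5000·(cos 0.5000 − cos 0.0000) = -4.1940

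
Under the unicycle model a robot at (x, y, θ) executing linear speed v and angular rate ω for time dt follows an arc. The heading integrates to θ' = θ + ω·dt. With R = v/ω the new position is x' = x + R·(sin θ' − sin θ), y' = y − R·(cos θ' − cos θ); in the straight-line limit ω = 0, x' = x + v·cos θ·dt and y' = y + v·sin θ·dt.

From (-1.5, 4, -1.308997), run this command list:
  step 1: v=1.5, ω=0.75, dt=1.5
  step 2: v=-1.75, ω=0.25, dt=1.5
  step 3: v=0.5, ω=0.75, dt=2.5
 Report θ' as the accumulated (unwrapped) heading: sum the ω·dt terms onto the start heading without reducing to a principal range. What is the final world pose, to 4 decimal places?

step 1: θ'=-0.1840 (R=2.0000) → pose (0.0659, 2.5514, -0.1840)
step 2: θ'=0.1910 (R=-7.0000) → pose (-2.5437, 2.5423, 0.1910)
step 3: θ'=2.0660 (R=0.6667) → pose (-2.0837, 3.5136, 2.0660)

(-2.0837, 3.5136, 2.0660)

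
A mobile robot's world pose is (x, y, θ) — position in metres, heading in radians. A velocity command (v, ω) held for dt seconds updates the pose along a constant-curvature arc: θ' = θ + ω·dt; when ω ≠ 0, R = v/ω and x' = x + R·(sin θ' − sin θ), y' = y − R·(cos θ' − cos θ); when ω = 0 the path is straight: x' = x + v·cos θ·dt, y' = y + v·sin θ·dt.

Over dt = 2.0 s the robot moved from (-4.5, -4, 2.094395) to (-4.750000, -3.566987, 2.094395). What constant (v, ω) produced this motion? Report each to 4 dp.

Δθ = 2.094395 − 2.094395 = 0.000000
ω = Δθ/dt = 0.000000/2.0 = 0.0000
ω = 0 → v = (Δx·cos θ + Δy·sin θ)/dt = 0.2500

v = 0.2500, ω = 0.0000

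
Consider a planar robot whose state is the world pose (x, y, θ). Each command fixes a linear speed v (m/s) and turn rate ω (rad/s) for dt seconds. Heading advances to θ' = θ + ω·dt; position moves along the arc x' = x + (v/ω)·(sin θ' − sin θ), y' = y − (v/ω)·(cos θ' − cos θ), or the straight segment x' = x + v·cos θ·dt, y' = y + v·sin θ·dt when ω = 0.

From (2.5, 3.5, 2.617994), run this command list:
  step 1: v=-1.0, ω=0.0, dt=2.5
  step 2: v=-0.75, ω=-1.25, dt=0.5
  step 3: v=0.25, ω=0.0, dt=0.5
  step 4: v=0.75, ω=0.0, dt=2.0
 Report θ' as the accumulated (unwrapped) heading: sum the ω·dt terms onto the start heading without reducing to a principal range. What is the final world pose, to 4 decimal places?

step 1: θ'=2.6180 (straight) → pose (4.6651, 2.2500, 2.6180)
step 2: θ'=1.9930 (R=0.6000) → pose (4.9124, 1.9762, 1.9930)
step 3: θ'=1.9930 (straight) → pose (4.8612, 2.0903, 1.9930)
step 4: θ'=1.9930 (straight) → pose (4.2465, 3.4586, 1.9930)

(4.2465, 3.4586, 1.9930)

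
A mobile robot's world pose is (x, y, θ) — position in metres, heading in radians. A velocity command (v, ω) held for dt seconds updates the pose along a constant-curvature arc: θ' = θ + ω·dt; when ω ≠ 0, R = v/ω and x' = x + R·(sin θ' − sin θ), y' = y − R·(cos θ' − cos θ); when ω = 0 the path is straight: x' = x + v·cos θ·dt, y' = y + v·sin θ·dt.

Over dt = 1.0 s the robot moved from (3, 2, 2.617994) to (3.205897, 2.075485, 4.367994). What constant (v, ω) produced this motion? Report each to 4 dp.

Δθ = 4.367994 − 2.617994 = 1.750000
ω = Δθ/dt = 1.750000/1.0 = 1.7500
R = Δx/(sin θ' − sin θ) = -0.1429
v = R·ω = -0.1429·1.7500 = -0.2500

v = -0.2500, ω = 1.7500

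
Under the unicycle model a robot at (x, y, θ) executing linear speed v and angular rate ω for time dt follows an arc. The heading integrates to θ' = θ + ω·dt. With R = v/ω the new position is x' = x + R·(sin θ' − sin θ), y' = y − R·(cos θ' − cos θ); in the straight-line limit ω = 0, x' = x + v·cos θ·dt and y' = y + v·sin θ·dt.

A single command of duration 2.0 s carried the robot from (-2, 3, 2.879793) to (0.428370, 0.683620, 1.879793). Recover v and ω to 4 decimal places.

v = -1.7500, ω = -0.5000

Δθ = 1.879793 − 2.879793 = -1.000000
ω = Δθ/dt = -1.000000/2.0 = -0.5000
R = Δx/(sin θ' − sin θ) = 3.5000
v = R·ω = 3.5000·-0.5000 = -1.7500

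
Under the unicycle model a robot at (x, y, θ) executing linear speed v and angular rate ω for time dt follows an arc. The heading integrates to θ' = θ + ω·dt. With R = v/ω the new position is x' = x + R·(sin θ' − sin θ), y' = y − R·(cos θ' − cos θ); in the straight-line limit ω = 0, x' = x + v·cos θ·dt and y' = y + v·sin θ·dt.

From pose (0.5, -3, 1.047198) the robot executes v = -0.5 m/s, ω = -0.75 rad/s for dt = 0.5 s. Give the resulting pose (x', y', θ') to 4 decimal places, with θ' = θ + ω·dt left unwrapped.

(0.3378, -3.1883, 0.6722)

θ' = 1.0472 + -0.75·0.5 = 0.6722
R = v/ω = -0.5/-0.75 = 0.6667
x' = 0.5 + 0.6667·(sin 0.6722 − sin 1.0472) = 0.3378
y' = -3 − 0.6667·(cos 0.6722 − cos 1.0472) = -3.1883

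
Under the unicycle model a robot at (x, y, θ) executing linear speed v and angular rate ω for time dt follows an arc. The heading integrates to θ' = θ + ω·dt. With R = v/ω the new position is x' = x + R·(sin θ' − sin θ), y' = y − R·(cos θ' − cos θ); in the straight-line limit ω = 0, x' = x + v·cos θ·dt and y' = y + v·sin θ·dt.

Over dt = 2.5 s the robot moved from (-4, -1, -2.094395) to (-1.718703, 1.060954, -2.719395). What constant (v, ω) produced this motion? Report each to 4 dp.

v = -1.2500, ω = -0.2500

Δθ = -2.719395 − -2.094395 = -0.625000
ω = Δθ/dt = -0.625000/2.5 = -0.2500
R = Δx/(sin θ' − sin θ) = 5.0000
v = R·ω = 5.0000·-0.2500 = -1.2500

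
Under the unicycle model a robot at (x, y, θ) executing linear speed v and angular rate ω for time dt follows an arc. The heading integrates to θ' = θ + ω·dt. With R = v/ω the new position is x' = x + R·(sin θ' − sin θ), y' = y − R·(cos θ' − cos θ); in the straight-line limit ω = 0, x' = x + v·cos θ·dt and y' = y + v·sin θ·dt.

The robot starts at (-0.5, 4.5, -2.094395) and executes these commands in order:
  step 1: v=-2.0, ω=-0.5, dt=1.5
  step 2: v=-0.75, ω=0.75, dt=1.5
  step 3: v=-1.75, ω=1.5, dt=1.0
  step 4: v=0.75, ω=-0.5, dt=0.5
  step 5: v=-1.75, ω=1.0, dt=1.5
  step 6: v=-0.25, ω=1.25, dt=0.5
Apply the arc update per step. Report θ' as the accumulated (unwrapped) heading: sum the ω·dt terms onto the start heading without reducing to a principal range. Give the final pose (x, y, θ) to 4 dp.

(-0.3791, 7.5374, 1.6556)

step 1: θ'=-2.8444 (R=4.0000) → pose (1.7927, 6.3246, -2.8444)
step 2: θ'=-1.7194 (R=-1.0000) → pose (2.4889, 7.1328, -1.7194)
step 3: θ'=-0.2194 (R=-1.1667) → pose (1.5890, 8.4442, -0.2194)
step 4: θ'=-0.4694 (R=-1.5000) → pose (1.9410, 8.3179, -0.4694)
step 5: θ'=1.0306 (R=-1.7500) → pose (-0.3514, 7.6572, 1.0306)
step 6: θ'=1.6556 (R=-0.2000) → pose (-0.3791, 7.5374, 1.6556)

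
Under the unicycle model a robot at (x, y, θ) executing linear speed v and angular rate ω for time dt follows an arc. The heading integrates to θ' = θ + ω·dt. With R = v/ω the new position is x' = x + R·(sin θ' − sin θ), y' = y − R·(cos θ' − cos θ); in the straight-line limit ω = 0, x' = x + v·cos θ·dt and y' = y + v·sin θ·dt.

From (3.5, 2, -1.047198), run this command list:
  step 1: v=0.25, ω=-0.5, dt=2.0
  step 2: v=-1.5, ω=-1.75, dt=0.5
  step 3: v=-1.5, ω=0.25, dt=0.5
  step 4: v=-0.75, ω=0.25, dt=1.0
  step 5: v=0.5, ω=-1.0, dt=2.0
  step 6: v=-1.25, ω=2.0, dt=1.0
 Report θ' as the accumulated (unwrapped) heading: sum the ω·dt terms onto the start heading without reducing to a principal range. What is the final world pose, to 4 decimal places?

step 1: θ'=-2.0472 (R=-0.5000) → pose (3.5113, 1.5207, -2.0472)
step 2: θ'=-2.9222 (R=0.8571) → pose (4.0865, 1.9642, -2.9222)
step 3: θ'=-2.7972 (R=-6.0000) → pose (4.8064, 2.1727, -2.7972)
step 4: θ'=-2.5472 (R=-3.0000) → pose (5.4735, 2.5111, -2.5472)
step 5: θ'=-4.5472 (R=-0.5000) → pose (4.7003, 2.8431, -4.5472)
step 6: θ'=-2.5472 (R=-0.6250) → pose (5.6668, 2.4281, -2.5472)

(5.6668, 2.4281, -2.5472)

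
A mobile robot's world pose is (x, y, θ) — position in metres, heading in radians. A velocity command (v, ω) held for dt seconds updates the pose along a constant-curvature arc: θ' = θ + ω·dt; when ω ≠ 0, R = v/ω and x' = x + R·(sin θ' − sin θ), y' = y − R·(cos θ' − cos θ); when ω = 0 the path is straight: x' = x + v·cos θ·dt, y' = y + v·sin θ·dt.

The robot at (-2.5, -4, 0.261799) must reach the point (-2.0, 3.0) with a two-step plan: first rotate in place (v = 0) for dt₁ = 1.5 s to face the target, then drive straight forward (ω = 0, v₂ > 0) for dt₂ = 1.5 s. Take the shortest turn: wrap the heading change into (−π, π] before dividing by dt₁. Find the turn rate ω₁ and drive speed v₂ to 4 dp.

heading to target = atan2(3−-4, -2−-2.5) = 1.4995
Δθ = wrap(1.4995 − 0.2618) = 1.2377; ω₁ = Δθ/dt₁ = 0.8251
distance = √((-2−-2.5)² + (3−-4)²) = 7.0178; v₂ = distance/dt₂ = 4.6786

ω₁ = 0.8251, v₂ = 4.6786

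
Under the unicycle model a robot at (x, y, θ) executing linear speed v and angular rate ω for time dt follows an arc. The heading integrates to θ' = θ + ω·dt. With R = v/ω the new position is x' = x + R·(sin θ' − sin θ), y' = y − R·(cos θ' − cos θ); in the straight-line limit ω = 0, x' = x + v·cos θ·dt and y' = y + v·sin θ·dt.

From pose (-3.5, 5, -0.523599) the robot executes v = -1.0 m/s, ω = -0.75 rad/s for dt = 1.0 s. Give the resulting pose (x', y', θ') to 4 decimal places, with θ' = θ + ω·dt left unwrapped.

(-4.1082, 5.7642, -1.2736)

θ' = -0.5236 + -0.75·1.0 = -1.2736
R = v/ω = -1.0/-0.75 = 1.3333
x' = -3.5 + 1.3333·(sin -1.2736 − sin -0.5236) = -4.1082
y' = 5 − 1.3333·(cos -1.2736 − cos -0.5236) = 5.7642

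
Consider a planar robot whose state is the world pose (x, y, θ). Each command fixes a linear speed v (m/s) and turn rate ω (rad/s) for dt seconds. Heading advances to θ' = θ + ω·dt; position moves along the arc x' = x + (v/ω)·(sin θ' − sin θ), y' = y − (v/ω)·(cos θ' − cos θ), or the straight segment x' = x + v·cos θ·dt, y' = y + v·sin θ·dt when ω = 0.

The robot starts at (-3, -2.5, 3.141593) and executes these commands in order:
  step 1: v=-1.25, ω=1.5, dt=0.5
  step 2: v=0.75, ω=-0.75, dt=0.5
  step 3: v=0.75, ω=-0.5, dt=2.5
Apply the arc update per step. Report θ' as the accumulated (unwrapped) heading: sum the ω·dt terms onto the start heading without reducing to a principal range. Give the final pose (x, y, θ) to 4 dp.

step 1: θ'=3.8916 (R=-0.8333) → pose (-2.4320, -2.2764, 3.8916)
step 2: θ'=3.5166 (R=-1.0000) → pose (-2.7473, -2.4752, 3.5166)
step 3: θ'=2.2666 (R=-1.5000) → pose (-4.4481, -2.0410, 2.2666)

(-4.4481, -2.0410, 2.2666)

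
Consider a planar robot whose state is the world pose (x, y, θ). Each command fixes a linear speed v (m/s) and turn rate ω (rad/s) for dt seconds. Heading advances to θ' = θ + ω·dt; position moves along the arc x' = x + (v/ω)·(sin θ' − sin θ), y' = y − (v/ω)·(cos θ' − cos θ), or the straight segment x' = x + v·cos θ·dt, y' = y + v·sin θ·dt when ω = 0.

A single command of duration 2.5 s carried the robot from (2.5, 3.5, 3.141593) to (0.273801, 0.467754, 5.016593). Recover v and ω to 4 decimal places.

Δθ = 5.016593 − 3.141593 = 1.875000
ω = Δθ/dt = 1.875000/2.5 = 0.7500
R = −Δy/(cos θ' − cos θ) = 2.3333
v = R·ω = 2.3333·0.7500 = 1.7500

v = 1.7500, ω = 0.7500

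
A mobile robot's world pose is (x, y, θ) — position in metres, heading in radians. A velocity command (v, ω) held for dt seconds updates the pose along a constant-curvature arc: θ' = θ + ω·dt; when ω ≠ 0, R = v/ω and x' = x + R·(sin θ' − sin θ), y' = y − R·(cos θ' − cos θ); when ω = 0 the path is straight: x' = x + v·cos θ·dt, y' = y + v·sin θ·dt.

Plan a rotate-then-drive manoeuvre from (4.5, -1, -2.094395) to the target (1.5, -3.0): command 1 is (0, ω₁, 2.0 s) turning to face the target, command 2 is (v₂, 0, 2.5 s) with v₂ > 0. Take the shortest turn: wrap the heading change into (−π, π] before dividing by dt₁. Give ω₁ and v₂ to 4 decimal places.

heading to target = atan2(-3−-1, 1.5−4.5) = -2.5536
Δθ = wrap(-2.5536 − -2.0944) = -0.4592; ω₁ = Δθ/dt₁ = -0.2296
distance = √((1.5−4.5)² + (-3−-1)²) = 3.6056; v₂ = distance/dt₂ = 1.4422

ω₁ = -0.2296, v₂ = 1.4422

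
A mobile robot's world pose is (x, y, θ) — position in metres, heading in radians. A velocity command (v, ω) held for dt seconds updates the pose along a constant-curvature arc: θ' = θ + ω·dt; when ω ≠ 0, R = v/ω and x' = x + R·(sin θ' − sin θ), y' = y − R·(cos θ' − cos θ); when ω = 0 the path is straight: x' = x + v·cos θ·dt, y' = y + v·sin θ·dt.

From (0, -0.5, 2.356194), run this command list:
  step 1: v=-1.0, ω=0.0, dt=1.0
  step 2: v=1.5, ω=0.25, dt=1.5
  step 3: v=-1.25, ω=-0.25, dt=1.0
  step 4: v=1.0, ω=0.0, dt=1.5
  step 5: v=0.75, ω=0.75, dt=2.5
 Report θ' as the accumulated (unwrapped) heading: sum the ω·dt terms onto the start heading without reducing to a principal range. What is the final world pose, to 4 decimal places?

(-2.8047, -0.1049, 4.3562)

step 1: θ'=2.3562 (straight) → pose (0.7071, -1.2071, 2.3562)
step 2: θ'=2.7312 (R=6.0000) → pose (-1.1417, 0.0520, 2.7312)
step 3: θ'=2.4812 (R=5.0000) → pose (-0.0694, -0.5840, 2.4812)
step 4: θ'=2.4812 (straight) → pose (-1.2540, 0.3361, 2.4812)
step 5: θ'=4.3562 (R=1.0000) → pose (-2.8047, -0.1049, 4.3562)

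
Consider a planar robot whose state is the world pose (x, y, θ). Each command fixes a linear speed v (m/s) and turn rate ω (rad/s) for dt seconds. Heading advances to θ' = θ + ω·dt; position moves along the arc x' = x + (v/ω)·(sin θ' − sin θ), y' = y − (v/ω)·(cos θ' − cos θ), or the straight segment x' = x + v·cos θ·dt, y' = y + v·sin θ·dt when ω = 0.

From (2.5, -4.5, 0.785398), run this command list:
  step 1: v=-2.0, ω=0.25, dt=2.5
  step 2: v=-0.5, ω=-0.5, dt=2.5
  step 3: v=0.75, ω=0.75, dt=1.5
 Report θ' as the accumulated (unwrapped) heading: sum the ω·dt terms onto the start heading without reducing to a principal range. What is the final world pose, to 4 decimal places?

(0.2319, -9.0010, 1.2854)

step 1: θ'=1.4104 (R=-8.0000) → pose (0.2595, -8.8792, 1.4104)
step 2: θ'=0.1604 (R=1.0000) → pose (-0.5679, -9.7066, 0.1604)
step 3: θ'=1.2854 (R=1.0000) → pose (0.2319, -9.0010, 1.2854)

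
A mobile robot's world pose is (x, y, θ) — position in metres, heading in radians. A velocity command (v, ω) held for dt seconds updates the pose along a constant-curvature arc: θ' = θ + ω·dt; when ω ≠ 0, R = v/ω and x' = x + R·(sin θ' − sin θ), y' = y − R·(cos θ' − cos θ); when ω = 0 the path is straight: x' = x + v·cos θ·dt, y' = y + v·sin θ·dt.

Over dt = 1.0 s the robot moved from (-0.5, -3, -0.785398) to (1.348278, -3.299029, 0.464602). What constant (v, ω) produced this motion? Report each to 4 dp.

Δθ = 0.464602 − -0.785398 = 1.250000
ω = Δθ/dt = 1.250000/1.0 = 1.2500
R = Δx/(sin θ' − sin θ) = 1.6000
v = R·ω = 1.6000·1.2500 = 2.0000

v = 2.0000, ω = 1.2500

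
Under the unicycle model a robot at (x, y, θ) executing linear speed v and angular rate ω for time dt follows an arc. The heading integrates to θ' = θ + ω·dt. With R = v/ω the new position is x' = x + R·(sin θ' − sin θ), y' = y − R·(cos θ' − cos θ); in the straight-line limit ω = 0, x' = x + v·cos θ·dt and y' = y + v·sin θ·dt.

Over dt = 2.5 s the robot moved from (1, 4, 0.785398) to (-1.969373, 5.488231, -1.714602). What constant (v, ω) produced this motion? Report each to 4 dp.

Δθ = -1.714602 − 0.785398 = -2.500000
ω = Δθ/dt = -2.500000/2.5 = -1.0000
R = Δx/(sin θ' − sin θ) = 1.7500
v = R·ω = 1.7500·-1.0000 = -1.7500

v = -1.7500, ω = -1.0000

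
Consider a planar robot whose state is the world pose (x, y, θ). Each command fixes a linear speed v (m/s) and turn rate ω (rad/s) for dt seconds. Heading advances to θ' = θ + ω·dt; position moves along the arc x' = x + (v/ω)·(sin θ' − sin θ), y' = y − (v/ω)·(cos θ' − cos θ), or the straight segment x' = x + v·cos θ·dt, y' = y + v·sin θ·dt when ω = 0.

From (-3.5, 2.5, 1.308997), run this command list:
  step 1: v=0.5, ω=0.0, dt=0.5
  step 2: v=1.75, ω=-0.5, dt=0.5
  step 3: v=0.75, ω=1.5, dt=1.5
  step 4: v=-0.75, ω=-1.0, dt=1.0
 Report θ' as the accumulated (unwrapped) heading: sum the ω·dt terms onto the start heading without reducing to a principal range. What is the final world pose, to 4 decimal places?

(-2.9456, 4.0528, 2.3090)

step 1: θ'=1.3090 (straight) → pose (-3.4353, 2.7415, 1.3090)
step 2: θ'=1.0590 (R=-3.5000) → pose (-3.1061, 3.5497, 1.0590)
step 3: θ'=3.3090 (R=0.5000) → pose (-3.6253, 4.2876, 3.3090)
step 4: θ'=2.3090 (R=0.7500) → pose (-2.9456, 4.0528, 2.3090)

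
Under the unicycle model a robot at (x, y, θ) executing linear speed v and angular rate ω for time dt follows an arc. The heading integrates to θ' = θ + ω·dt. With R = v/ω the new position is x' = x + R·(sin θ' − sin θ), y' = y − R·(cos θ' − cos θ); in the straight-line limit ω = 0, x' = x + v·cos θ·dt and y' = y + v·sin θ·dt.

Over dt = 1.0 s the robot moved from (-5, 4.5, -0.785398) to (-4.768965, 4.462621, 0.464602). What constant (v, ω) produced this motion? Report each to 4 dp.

Δθ = 0.464602 − -0.785398 = 1.250000
ω = Δθ/dt = 1.250000/1.0 = 1.2500
R = Δx/(sin θ' − sin θ) = 0.2000
v = R·ω = 0.2000·1.2500 = 0.2500

v = 0.2500, ω = 1.2500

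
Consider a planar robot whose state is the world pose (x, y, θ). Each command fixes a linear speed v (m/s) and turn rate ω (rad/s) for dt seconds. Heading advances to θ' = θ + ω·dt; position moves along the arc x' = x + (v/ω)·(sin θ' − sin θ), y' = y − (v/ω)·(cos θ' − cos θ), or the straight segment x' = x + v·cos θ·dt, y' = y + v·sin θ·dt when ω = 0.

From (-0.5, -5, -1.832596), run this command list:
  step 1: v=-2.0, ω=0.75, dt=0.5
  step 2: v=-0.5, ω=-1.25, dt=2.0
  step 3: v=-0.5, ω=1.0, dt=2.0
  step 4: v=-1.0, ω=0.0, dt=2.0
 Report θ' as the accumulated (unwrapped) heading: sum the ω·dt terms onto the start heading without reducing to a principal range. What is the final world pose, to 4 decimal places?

(1.8443, -1.6832, -1.9576)

step 1: θ'=-1.4576 (R=-2.6667) → pose (-0.4262, -4.0086, -1.4576)
step 2: θ'=-3.9576 (R=0.4000) → pose (0.2626, -3.6894, -3.9576)
step 3: θ'=-1.9576 (R=-0.5000) → pose (1.0899, -3.5354, -1.9576)
step 4: θ'=-1.9576 (straight) → pose (1.8443, -1.6832, -1.9576)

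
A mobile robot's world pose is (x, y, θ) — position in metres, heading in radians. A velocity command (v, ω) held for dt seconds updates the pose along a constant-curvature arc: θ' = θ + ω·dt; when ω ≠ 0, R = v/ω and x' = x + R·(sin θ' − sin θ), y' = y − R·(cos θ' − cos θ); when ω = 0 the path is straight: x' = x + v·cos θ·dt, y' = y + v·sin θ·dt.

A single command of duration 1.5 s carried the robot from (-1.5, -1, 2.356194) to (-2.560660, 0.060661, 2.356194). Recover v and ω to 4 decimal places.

Δθ = 2.356194 − 2.356194 = 0.000000
ω = Δθ/dt = 0.000000/1.5 = 0.0000
ω = 0 → v = (Δx·cos θ + Δy·sin θ)/dt = 1.0000

v = 1.0000, ω = 0.0000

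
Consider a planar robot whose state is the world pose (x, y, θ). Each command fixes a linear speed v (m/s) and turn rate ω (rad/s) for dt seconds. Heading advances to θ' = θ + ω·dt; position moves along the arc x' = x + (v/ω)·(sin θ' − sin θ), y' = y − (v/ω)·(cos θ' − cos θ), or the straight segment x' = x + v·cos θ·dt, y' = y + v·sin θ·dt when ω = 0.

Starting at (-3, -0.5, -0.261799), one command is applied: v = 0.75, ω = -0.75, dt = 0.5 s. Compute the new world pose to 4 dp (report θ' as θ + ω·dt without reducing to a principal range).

(-2.6642, -0.6619, -0.6368)

θ' = -0.2618 + -0.75·0.5 = -0.6368
R = v/ω = 0.75/-0.75 = -1.0000
x' = -3 + -1.0000·(sin -0.6368 − sin -0.2618) = -2.6642
y' = -0.5 − -1.0000·(cos -0.6368 − cos -0.2618) = -0.6619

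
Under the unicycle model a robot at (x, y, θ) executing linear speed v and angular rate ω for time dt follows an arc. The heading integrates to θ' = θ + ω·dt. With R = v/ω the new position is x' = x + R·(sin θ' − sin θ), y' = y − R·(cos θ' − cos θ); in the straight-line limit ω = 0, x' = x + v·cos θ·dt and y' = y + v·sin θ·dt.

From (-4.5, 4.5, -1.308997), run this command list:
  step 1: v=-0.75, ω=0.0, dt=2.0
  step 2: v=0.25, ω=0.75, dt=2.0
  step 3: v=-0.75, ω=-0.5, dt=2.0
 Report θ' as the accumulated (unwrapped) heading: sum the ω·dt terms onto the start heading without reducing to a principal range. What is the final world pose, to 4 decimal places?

step 1: θ'=-1.3090 (straight) → pose (-4.8882, 5.9489, -1.3090)
step 2: θ'=0.1910 (R=0.3333) → pose (-4.5030, 5.7079, 0.1910)
step 3: θ'=-0.8090 (R=1.5000) → pose (-5.8731, 6.1453, -0.8090)

(-5.8731, 6.1453, -0.8090)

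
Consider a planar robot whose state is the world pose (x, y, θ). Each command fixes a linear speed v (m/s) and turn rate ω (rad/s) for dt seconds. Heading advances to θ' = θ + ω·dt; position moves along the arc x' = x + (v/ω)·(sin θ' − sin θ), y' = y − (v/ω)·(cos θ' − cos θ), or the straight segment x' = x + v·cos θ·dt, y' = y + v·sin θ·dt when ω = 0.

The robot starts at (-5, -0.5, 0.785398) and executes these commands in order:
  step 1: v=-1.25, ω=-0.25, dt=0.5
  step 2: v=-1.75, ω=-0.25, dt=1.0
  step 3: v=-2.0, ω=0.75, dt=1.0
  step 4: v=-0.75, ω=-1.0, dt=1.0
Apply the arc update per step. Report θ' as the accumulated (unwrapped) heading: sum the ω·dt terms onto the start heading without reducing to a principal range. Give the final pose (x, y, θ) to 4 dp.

(-8.9188, -3.6261, 0.1604)

step 1: θ'=0.6604 (R=5.0000) → pose (-5.4684, -0.9132, 0.6604)
step 2: θ'=0.4104 (R=7.0000) → pose (-6.9696, -1.8037, 0.4104)
step 3: θ'=1.1604 (R=-2.6667) → pose (-8.3509, -3.1850, 1.1604)
step 4: θ'=0.1604 (R=0.7500) → pose (-8.9188, -3.6261, 0.1604)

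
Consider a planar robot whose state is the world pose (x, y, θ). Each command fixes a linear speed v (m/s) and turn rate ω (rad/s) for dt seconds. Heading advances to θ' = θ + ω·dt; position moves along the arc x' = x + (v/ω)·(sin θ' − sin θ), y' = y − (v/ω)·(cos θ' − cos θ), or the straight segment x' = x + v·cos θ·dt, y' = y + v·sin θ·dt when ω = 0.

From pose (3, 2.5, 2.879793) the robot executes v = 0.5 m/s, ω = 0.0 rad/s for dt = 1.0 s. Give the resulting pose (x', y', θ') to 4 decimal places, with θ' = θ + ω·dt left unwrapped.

(2.5170, 2.6294, 2.8798)

θ' = 2.8798 + 0.0·1.0 = 2.8798
ω = 0 → straight: x' = 3 + 0.5·cos(2.8798)·1.0 = 2.5170
y' = 2.5 + 0.5·sin(2.8798)·1.0 = 2.6294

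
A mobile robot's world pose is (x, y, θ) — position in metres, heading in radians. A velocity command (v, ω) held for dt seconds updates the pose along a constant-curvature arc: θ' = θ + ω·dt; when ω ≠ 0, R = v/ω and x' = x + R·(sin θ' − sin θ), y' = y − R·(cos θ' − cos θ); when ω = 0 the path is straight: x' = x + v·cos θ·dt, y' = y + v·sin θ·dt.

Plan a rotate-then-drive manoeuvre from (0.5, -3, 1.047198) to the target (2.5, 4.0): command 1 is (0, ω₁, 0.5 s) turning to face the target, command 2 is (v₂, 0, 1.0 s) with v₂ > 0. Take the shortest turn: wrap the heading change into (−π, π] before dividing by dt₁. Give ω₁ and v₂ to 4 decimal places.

heading to target = atan2(4−-3, 2.5−0.5) = 1.2925
Δθ = wrap(1.2925 − 1.0472) = 0.2453; ω₁ = Δθ/dt₁ = 0.4906
distance = √((2.5−0.5)² + (4−-3)²) = 7.2801; v₂ = distance/dt₂ = 7.2801

ω₁ = 0.4906, v₂ = 7.2801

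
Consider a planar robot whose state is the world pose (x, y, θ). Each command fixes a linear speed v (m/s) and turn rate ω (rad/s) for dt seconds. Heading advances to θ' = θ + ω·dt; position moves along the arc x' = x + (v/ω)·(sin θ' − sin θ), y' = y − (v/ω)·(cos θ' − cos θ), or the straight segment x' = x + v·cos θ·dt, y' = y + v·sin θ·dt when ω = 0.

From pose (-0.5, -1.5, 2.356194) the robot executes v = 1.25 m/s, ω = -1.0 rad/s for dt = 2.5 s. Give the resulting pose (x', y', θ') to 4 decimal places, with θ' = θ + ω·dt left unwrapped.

θ' = 2.3562 + -1.0·2.5 = -0.1438
R = v/ω = 1.25/-1.0 = -1.2500
x' = -0.5 + -1.2500·(sin -0.1438 − sin 2.3562) = 0.5630
y' = -1.5 − -1.2500·(cos -0.1438 − cos 2.3562) = 0.6210

(0.5630, 0.6210, -0.1438)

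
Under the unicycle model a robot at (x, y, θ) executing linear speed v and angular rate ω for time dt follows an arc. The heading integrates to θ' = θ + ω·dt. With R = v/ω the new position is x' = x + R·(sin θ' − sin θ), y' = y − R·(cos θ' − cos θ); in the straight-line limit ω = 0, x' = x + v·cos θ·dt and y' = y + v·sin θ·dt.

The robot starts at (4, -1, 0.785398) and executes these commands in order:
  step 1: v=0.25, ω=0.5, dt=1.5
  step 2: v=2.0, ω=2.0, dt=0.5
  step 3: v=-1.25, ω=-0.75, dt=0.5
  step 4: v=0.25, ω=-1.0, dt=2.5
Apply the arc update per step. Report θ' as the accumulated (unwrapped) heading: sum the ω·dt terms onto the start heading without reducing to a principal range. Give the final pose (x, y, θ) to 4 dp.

(4.4433, 0.1248, -0.3396)

step 1: θ'=1.5354 (R=0.5000) → pose (4.1461, -0.6641, 1.5354)
step 2: θ'=2.5354 (R=1.0000) → pose (3.7165, 0.1931, 2.5354)
step 3: θ'=2.1604 (R=1.6667) → pose (4.1522, -0.2499, 2.1604)
step 4: θ'=-0.3396 (R=-0.2500) → pose (4.4433, 0.1248, -0.3396)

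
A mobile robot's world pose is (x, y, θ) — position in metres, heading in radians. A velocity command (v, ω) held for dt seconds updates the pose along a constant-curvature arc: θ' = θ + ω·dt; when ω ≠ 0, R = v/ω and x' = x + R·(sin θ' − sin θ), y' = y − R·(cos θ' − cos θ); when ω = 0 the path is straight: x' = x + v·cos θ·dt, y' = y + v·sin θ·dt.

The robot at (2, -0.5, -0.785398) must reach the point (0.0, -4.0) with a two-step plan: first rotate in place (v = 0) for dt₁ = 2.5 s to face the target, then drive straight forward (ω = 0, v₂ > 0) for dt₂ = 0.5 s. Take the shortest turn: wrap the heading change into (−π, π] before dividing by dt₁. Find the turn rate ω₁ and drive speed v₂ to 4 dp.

ω₁ = -0.5218, v₂ = 8.0623

heading to target = atan2(-4−-0.5, 0−2) = -2.0899
Δθ = wrap(-2.0899 − -0.7854) = -1.3045; ω₁ = Δθ/dt₁ = -0.5218
distance = √((0−2)² + (-4−-0.5)²) = 4.0311; v₂ = distance/dt₂ = 8.0623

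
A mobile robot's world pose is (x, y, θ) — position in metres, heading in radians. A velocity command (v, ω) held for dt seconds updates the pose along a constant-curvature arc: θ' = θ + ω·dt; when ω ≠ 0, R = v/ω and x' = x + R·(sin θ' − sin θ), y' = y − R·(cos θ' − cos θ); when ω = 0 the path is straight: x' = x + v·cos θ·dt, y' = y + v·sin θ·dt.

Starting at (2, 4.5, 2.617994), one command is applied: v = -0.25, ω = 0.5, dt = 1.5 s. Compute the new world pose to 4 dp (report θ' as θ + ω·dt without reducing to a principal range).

(2.3622, 4.4458, 3.3680)

θ' = 2.6180 + 0.5·1.5 = 3.3680
R = v/ω = -0.25/0.5 = -0.5000
x' = 2 + -0.5000·(sin 3.3680 − sin 2.6180) = 2.3622
y' = 4.5 − -0.5000·(cos 3.3680 − cos 2.6180) = 4.4458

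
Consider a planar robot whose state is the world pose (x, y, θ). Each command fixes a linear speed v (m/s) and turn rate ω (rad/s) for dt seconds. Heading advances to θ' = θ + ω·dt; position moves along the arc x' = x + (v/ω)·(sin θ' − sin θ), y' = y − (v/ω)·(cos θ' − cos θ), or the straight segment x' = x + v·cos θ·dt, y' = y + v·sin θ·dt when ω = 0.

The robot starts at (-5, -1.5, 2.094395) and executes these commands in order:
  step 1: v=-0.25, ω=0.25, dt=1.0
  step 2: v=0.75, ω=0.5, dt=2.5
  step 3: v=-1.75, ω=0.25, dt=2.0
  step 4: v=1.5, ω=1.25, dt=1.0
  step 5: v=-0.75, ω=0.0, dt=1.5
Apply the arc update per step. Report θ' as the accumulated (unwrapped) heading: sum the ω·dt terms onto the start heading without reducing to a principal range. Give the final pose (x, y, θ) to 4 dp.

step 1: θ'=2.3444 (R=-1.0000) → pose (-4.8494, -1.6987, 2.3444)
step 2: θ'=3.5944 (R=1.5000) → pose (-6.5787, -1.3979, 3.5944)
step 3: θ'=4.0944 (R=-7.0000) → pose (-3.9358, 0.8408, 4.0944)
step 4: θ'=5.3444 (R=1.2000) → pose (-3.9260, -0.5634, 5.3444)
step 5: θ'=5.3444 (straight) → pose (-4.5906, 0.3443, 5.3444)

(-4.5906, 0.3443, 5.3444)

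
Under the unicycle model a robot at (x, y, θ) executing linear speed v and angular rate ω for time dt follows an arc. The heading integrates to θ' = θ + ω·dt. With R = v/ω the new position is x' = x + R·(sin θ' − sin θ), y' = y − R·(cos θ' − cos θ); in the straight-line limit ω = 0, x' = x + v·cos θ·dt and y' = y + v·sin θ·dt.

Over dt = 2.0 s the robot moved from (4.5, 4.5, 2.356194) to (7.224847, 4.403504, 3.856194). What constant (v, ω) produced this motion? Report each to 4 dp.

v = -1.5000, ω = 0.7500

Δθ = 3.856194 − 2.356194 = 1.500000
ω = Δθ/dt = 1.500000/2.0 = 0.7500
R = Δx/(sin θ' − sin θ) = -2.0000
v = R·ω = -2.0000·0.7500 = -1.5000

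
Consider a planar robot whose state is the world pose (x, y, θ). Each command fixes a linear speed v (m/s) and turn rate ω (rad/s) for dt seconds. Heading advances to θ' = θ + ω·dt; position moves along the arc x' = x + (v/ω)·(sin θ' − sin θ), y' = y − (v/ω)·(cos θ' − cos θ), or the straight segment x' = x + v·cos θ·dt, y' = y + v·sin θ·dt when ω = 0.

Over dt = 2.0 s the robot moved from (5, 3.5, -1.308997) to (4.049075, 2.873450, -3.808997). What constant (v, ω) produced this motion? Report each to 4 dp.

Δθ = -3.808997 − -1.308997 = -2.500000
ω = Δθ/dt = -2.500000/2.0 = -1.2500
R = Δx/(sin θ' − sin θ) = -0.6000
v = R·ω = -0.6000·-1.2500 = 0.7500

v = 0.7500, ω = -1.2500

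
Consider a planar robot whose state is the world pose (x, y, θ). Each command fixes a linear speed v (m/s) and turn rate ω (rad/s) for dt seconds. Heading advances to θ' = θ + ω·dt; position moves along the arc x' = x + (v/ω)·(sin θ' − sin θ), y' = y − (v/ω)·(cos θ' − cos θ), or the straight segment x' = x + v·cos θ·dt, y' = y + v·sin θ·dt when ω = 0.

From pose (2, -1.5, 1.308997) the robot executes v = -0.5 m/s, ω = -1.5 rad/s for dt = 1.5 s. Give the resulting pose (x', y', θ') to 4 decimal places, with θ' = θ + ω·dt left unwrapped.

(1.4086, -1.6101, -0.9410)

θ' = 1.3090 + -1.5·1.5 = -0.9410
R = v/ω = -0.5/-1.5 = 0.3333
x' = 2 + 0.3333·(sin -0.9410 − sin 1.3090) = 1.4086
y' = -1.5 − 0.3333·(cos -0.9410 − cos 1.3090) = -1.6101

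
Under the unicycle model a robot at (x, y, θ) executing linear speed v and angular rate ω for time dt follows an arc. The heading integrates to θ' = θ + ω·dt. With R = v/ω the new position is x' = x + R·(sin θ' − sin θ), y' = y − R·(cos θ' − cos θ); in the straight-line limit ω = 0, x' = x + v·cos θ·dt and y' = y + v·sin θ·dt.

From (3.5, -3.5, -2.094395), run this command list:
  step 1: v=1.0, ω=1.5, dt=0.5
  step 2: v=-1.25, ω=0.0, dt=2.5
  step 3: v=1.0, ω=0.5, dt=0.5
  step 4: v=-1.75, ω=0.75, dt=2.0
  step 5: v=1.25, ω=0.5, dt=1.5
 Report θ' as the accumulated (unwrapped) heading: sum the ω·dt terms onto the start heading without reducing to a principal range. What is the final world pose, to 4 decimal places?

(1.2048, 0.9568, 1.1556)

step 1: θ'=-1.3444 (R=0.6667) → pose (3.4277, -3.9830, -1.3444)
step 2: θ'=-1.3444 (straight) → pose (2.7262, -0.9377, -1.3444)
step 3: θ'=-1.0944 (R=2.0000) → pose (2.8979, -1.4060, -1.0944)
step 4: θ'=0.4056 (R=-2.3333) → pose (-0.0963, -0.3320, 0.4056)
step 5: θ'=1.1556 (R=2.5000) → pose (1.2048, 0.9568, 1.1556)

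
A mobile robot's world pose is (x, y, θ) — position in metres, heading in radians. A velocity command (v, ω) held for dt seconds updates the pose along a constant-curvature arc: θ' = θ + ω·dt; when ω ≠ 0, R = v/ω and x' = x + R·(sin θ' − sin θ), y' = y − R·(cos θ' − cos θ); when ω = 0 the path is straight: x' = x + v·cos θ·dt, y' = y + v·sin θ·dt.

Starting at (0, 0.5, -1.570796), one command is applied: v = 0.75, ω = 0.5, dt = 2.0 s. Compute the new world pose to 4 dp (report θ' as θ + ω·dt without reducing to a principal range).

(0.6895, -0.7622, -0.5708)

θ' = -1.5708 + 0.5·2.0 = -0.5708
R = v/ω = 0.75/0.5 = 1.5000
x' = 0 + 1.5000·(sin -0.5708 − sin -1.5708) = 0.6895
y' = 0.5 − 1.5000·(cos -0.5708 − cos -1.5708) = -0.7622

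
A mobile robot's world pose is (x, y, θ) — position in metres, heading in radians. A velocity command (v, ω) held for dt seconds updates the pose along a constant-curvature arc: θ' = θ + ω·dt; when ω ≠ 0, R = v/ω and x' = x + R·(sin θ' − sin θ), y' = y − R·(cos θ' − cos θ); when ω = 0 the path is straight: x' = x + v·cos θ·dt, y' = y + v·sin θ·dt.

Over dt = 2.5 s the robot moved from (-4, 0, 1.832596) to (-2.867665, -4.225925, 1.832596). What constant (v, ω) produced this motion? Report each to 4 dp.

Δθ = 1.832596 − 1.832596 = 0.000000
ω = Δθ/dt = 0.000000/2.5 = 0.0000
ω = 0 → v = (Δx·cos θ + Δy·sin θ)/dt = -1.7500

v = -1.7500, ω = 0.0000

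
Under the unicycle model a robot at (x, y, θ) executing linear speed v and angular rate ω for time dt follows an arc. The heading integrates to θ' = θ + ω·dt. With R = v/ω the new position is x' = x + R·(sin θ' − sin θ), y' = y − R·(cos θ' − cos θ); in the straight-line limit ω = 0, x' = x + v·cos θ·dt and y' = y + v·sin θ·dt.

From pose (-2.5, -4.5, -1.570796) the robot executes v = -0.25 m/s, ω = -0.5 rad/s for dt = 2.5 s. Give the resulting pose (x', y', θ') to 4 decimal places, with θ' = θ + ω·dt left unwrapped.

(-2.1577, -4.0255, -2.8208)

θ' = -1.5708 + -0.5·2.5 = -2.8208
R = v/ω = -0.25/-0.5 = 0.5000
x' = -2.5 + 0.5000·(sin -2.8208 − sin -1.5708) = -2.1577
y' = -4.5 − 0.5000·(cos -2.8208 − cos -1.5708) = -4.0255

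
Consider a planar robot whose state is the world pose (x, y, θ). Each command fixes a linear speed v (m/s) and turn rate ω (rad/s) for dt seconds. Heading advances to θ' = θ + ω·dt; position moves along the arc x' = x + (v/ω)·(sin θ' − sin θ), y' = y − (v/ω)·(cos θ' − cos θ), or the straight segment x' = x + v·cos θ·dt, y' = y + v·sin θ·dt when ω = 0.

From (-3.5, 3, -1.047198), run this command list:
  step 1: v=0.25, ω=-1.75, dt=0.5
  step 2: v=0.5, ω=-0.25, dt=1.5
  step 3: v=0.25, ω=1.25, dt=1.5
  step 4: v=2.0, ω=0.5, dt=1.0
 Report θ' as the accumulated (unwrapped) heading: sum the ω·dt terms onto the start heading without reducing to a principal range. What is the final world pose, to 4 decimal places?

(-1.8547, 1.5850, 0.0778)

step 1: θ'=-1.9222 (R=-0.1429) → pose (-3.4896, 2.8794, -1.9222)
step 2: θ'=-2.2972 (R=-2.0000) → pose (-3.8722, 2.2395, -2.2972)
step 3: θ'=-0.4222 (R=0.2000) → pose (-3.8047, 1.9242, -0.4222)
step 4: θ'=0.0778 (R=4.0000) → pose (-1.8547, 1.5850, 0.0778)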